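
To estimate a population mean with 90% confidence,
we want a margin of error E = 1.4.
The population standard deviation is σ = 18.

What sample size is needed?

Answer: n = 448

Derivation:
z_0.05 = 1.645
n = (z×σ/E)² = (1.645×18/1.4)²
n = 447.3225
Round up: n = 448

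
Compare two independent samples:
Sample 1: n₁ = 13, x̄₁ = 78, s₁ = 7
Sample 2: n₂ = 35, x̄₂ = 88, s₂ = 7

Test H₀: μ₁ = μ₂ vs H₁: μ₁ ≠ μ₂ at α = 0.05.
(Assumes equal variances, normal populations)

Pooled variance: s²_p = [12×7² + 34×7²]/(46) = 49.0000
s_p = 7.0000
SE = s_p×√(1/n₁ + 1/n₂) = 7.0000×√(1/13 + 1/35) = 2.2736
t = (x̄₁ - x̄₂)/SE = (78 - 88)/2.2736 = -4.3983
df = 46, t-critical = ±2.013
Decision: reject H₀

Answer: t = -4.3983, reject H₀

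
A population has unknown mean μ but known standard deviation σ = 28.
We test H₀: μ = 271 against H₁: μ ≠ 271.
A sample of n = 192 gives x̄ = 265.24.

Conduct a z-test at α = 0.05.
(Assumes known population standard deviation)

Answer: z = -2.8505, reject H₀

Derivation:
Standard error: SE = σ/√n = 28/√192 = 2.0207
z-statistic: z = (x̄ - μ₀)/SE = (265.24 - 271)/2.0207 = -2.8505
Critical value: ±1.960
p-value = 0.0044
Decision: reject H₀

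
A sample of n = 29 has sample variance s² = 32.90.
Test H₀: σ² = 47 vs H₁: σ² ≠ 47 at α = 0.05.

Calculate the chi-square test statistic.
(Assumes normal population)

df = n - 1 = 28
χ² = (n-1)s²/σ₀² = 28×32.90/47 = 19.6000
Critical values: χ²_{0.975,28} = 15.308, χ²_{0.025,28} = 44.461
Rejection region: χ² < 15.308 or χ² > 44.461
Decision: fail to reject H₀

Answer: χ² = 19.6000, fail to reject H₀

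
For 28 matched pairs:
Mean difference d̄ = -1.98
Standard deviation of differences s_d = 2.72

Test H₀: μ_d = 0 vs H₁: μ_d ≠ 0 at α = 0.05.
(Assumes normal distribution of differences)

Answer: t = -3.8521, reject H₀

Derivation:
df = n - 1 = 27
SE = s_d/√n = 2.72/√28 = 0.5140
t = d̄/SE = -1.98/0.5140 = -3.8521
Critical value: t_{0.025,27} = ±2.052
p-value ≈ 0.0007
Decision: reject H₀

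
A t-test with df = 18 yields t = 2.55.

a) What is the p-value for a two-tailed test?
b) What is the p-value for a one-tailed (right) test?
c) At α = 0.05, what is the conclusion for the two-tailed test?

Answer: a) 0.0201, b) 0.0100, c) reject H₀

Derivation:
Using t-distribution with df = 18:
a) Two-tailed: p = 2×P(T > 2.55) = 0.0201
b) One-tailed: p = P(T > 2.55) = 0.0100
c) 0.0201 < 0.05, reject H₀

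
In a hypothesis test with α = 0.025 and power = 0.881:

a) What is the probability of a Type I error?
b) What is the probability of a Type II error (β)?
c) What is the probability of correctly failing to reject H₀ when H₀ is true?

a) Type I error probability = α = 0.025
b) Power = P(reject H₀ | H₁ true) = 1 - β = 0.881, so Type II error probability = β = 1 - Power = 0.119
c) P(fail to reject H₀ | H₀ true) = 1 - α = 0.975

Answer: a) 0.025, b) 0.119, c) 0.975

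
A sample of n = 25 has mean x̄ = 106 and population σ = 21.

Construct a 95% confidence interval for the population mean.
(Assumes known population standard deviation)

Confidence level: 95%, α = 0.05
z_0.025 = 1.960
SE = σ/√n = 21/√25 = 4.2000
Margin of error = 1.960 × 4.2000 = 8.2320
CI: x̄ ± margin = 106 ± 8.2320
CI: (97.7680, 114.2320)

Answer: (97.7680, 114.2320)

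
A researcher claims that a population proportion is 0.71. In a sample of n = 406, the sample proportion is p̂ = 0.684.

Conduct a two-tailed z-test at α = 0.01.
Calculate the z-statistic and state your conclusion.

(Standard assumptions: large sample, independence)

H₀: p = 0.71, H₁: p ≠ 0.71
Standard error: SE = √(p₀(1-p₀)/n) = √(0.71×0.29/406) = 0.022520
z-statistic: z = (p̂ - p₀)/SE = (0.684 - 0.71)/0.022520 = -1.1545
Critical value: z_0.005 = ±2.576
p-value = 0.2483
Decision: fail to reject H₀ at α = 0.01

Answer: z = -1.1545, fail to reject H₀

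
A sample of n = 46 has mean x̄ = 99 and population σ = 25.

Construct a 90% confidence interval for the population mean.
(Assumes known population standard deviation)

Answer: (92.9365, 105.0635)

Derivation:
Confidence level: 90%, α = 0.1
z_0.05 = 1.645
SE = σ/√n = 25/√46 = 3.6860
Margin of error = 1.645 × 3.6860 = 6.0635
CI: x̄ ± margin = 99 ± 6.0635
CI: (92.9365, 105.0635)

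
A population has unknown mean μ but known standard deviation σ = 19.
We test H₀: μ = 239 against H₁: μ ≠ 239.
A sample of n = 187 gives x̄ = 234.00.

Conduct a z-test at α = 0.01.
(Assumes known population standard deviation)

Answer: z = -3.5987, reject H₀

Derivation:
Standard error: SE = σ/√n = 19/√187 = 1.3894
z-statistic: z = (x̄ - μ₀)/SE = (234.00 - 239)/1.3894 = -3.5987
Critical value: ±2.576
p-value = 0.0003
Decision: reject H₀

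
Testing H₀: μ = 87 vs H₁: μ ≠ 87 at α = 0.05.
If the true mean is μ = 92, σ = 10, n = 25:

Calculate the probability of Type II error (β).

Answer: β ≈ 0.2946

Derivation:
SE = σ/√n = 10/√25 = 2.0000
Critical values: μ₀ ± z_0.025×SE = 87 ± 1.960×2.0000
Acceptance region: (83.0800, 90.9200)
Under H₁ (μ = 92): z_high = (90.9200 - 92)/2.0000 = -0.5400, z_low = (83.0800 - 92)/2.0000 = -4.4600
β = P(not reject | H₁) = Φ(-0.5400) - Φ(-4.4600) ≈ 0.2946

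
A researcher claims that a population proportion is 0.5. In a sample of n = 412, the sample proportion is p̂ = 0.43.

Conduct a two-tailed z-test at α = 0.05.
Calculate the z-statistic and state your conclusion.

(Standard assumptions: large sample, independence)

Answer: z = -2.8417, reject H₀

Derivation:
H₀: p = 0.5, H₁: p ≠ 0.5
Standard error: SE = √(p₀(1-p₀)/n) = √(0.5×0.5/412) = 0.024633
z-statistic: z = (p̂ - p₀)/SE = (0.43 - 0.5)/0.024633 = -2.8417
Critical value: z_0.025 = ±1.960
p-value = 0.0045
Decision: reject H₀ at α = 0.05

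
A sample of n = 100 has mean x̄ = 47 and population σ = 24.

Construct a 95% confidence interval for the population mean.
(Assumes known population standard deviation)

Answer: (42.2960, 51.7040)

Derivation:
Confidence level: 95%, α = 0.05
z_0.025 = 1.960
SE = σ/√n = 24/√100 = 2.4000
Margin of error = 1.960 × 2.4000 = 4.7040
CI: x̄ ± margin = 47 ± 4.7040
CI: (42.2960, 51.7040)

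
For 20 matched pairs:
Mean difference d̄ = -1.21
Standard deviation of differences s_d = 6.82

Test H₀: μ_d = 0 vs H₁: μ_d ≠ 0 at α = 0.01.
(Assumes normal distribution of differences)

df = n - 1 = 19
SE = s_d/√n = 6.82/√20 = 1.5250
t = d̄/SE = -1.21/1.5250 = -0.7934
Critical value: t_{0.005,19} = ±2.861
p-value ≈ 0.4373
Decision: fail to reject H₀

Answer: t = -0.7934, fail to reject H₀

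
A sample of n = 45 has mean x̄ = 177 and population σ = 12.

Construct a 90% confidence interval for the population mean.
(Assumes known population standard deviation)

Answer: (174.0573, 179.9427)

Derivation:
Confidence level: 90%, α = 0.1
z_0.05 = 1.645
SE = σ/√n = 12/√45 = 1.7889
Margin of error = 1.645 × 1.7889 = 2.9427
CI: x̄ ± margin = 177 ± 2.9427
CI: (174.0573, 179.9427)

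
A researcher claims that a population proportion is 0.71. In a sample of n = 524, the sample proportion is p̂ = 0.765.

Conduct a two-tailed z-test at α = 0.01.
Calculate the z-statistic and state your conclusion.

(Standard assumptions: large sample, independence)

H₀: p = 0.71, H₁: p ≠ 0.71
Standard error: SE = √(p₀(1-p₀)/n) = √(0.71×0.29/524) = 0.019823
z-statistic: z = (p̂ - p₀)/SE = (0.765 - 0.71)/0.019823 = 2.7746
Critical value: z_0.005 = ±2.576
p-value = 0.0055
Decision: reject H₀ at α = 0.01

Answer: z = 2.7746, reject H₀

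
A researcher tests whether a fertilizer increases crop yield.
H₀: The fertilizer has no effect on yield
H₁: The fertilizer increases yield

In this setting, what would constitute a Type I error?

Answer: Concluding the fertilizer works when it doesn't

Derivation:
A Type I error (probability α) occurs when we reject a true H₀.
A Type II error (probability β) occurs when we fail to reject a false H₀.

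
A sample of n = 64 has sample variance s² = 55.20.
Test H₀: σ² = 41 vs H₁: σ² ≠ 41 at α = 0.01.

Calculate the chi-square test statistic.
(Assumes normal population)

Answer: χ² = 84.8195, fail to reject H₀

Derivation:
df = n - 1 = 63
χ² = (n-1)s²/σ₀² = 63×55.20/41 = 84.8195
Critical values: χ²_{0.995,63} = 37.838, χ²_{0.005,63} = 95.649
Rejection region: χ² < 37.838 or χ² > 95.649
Decision: fail to reject H₀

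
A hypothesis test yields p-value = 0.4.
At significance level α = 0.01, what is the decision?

Answer: fail to reject H₀

Derivation:
Compare p-value to α:
0.4 ≥ 0.01
Decision: fail to reject H₀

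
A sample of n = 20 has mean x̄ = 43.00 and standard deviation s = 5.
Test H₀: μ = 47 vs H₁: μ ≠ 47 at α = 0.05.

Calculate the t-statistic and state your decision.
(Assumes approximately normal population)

Answer: t = -3.5778, reject H₀

Derivation:
df = n - 1 = 19
SE = s/√n = 5/√20 = 1.1180
t = (x̄ - μ₀)/SE = (43.00 - 47)/1.1180 = -3.5778
Critical value: t_{0.025,19} = ±2.093
p-value ≈ 0.0020
Decision: reject H₀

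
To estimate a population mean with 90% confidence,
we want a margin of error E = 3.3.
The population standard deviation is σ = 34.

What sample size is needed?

z_0.05 = 1.645
n = (z×σ/E)² = (1.645×34/3.3)²
n = 287.2511
Round up: n = 288

Answer: n = 288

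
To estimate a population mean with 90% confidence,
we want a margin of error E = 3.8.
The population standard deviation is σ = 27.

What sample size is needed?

z_0.05 = 1.645
n = (z×σ/E)² = (1.645×27/3.8)²
n = 136.6130
Round up: n = 137

Answer: n = 137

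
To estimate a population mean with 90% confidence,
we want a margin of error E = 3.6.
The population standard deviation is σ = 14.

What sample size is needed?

z_0.05 = 1.645
n = (z×σ/E)² = (1.645×14/3.6)²
n = 40.9245
Round up: n = 41

Answer: n = 41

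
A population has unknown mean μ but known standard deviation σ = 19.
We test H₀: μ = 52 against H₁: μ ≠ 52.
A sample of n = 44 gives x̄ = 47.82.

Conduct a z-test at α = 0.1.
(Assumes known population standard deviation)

Answer: z = -1.4593, fail to reject H₀

Derivation:
Standard error: SE = σ/√n = 19/√44 = 2.8644
z-statistic: z = (x̄ - μ₀)/SE = (47.82 - 52)/2.8644 = -1.4593
Critical value: ±1.645
p-value = 0.1445
Decision: fail to reject H₀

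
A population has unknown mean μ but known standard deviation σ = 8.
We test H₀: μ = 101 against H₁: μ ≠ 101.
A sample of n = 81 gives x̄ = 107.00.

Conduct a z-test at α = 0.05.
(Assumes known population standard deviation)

Standard error: SE = σ/√n = 8/√81 = 0.8889
z-statistic: z = (x̄ - μ₀)/SE = (107.00 - 101)/0.8889 = 6.7499
Critical value: ±1.960
p-value < 0.0001
Decision: reject H₀

Answer: z = 6.7499, reject H₀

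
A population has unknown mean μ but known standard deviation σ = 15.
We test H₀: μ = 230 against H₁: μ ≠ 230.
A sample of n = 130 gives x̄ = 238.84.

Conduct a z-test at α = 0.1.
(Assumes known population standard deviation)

Standard error: SE = σ/√n = 15/√130 = 1.3156
z-statistic: z = (x̄ - μ₀)/SE = (238.84 - 230)/1.3156 = 6.7194
Critical value: ±1.645
p-value < 0.0001
Decision: reject H₀

Answer: z = 6.7194, reject H₀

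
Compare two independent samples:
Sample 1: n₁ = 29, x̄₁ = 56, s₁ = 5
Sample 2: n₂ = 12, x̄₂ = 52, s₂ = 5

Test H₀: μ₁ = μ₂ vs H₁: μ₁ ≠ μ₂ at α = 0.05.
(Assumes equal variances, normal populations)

Answer: t = 2.3307, reject H₀

Derivation:
Pooled variance: s²_p = [28×5² + 11×5²]/(39) = 25.0000
s_p = 5.0000
SE = s_p×√(1/n₁ + 1/n₂) = 5.0000×√(1/29 + 1/12) = 1.7162
t = (x̄₁ - x̄₂)/SE = (56 - 52)/1.7162 = 2.3307
df = 39, t-critical = ±2.023
Decision: reject H₀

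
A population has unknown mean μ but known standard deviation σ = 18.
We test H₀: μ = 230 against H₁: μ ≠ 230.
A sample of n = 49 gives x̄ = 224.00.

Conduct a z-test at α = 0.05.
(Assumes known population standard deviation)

Answer: z = -2.3334, reject H₀

Derivation:
Standard error: SE = σ/√n = 18/√49 = 2.5714
z-statistic: z = (x̄ - μ₀)/SE = (224.00 - 230)/2.5714 = -2.3334
Critical value: ±1.960
p-value = 0.0196
Decision: reject H₀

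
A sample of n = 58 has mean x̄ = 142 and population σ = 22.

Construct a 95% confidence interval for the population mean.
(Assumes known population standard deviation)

Confidence level: 95%, α = 0.05
z_0.025 = 1.960
SE = σ/√n = 22/√58 = 2.8887
Margin of error = 1.960 × 2.8887 = 5.6619
CI: x̄ ± margin = 142 ± 5.6619
CI: (136.3381, 147.6619)

Answer: (136.3381, 147.6619)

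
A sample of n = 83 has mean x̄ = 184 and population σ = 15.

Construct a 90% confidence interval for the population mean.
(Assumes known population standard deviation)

Confidence level: 90%, α = 0.1
z_0.05 = 1.645
SE = σ/√n = 15/√83 = 1.6465
Margin of error = 1.645 × 1.6465 = 2.7085
CI: x̄ ± margin = 184 ± 2.7085
CI: (181.2915, 186.7085)

Answer: (181.2915, 186.7085)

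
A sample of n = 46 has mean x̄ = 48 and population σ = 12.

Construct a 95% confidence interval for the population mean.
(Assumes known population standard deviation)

Answer: (44.5322, 51.4678)

Derivation:
Confidence level: 95%, α = 0.05
z_0.025 = 1.960
SE = σ/√n = 12/√46 = 1.7693
Margin of error = 1.960 × 1.7693 = 3.4678
CI: x̄ ± margin = 48 ± 3.4678
CI: (44.5322, 51.4678)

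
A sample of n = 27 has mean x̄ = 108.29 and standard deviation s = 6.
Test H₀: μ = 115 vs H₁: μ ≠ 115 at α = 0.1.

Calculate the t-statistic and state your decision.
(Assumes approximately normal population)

Answer: t = -5.8110, reject H₀

Derivation:
df = n - 1 = 26
SE = s/√n = 6/√27 = 1.1547
t = (x̄ - μ₀)/SE = (108.29 - 115)/1.1547 = -5.8110
Critical value: t_{0.05,26} = ±1.706
p-value < 0.0001
Decision: reject H₀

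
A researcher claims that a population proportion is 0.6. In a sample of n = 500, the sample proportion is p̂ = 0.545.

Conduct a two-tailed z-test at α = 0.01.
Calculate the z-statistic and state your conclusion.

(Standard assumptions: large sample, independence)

Answer: z = -2.5104, fail to reject H₀

Derivation:
H₀: p = 0.6, H₁: p ≠ 0.6
Standard error: SE = √(p₀(1-p₀)/n) = √(0.6×0.4/500) = 0.021909
z-statistic: z = (p̂ - p₀)/SE = (0.545 - 0.6)/0.021909 = -2.5104
Critical value: z_0.005 = ±2.576
p-value = 0.0121
Decision: fail to reject H₀ at α = 0.01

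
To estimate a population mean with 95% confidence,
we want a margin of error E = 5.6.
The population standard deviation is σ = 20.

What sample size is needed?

Answer: n = 49

Derivation:
z_0.025 = 1.960
n = (z×σ/E)² = (1.960×20/5.6)²
n = 49.0000
Already a whole number: n = 49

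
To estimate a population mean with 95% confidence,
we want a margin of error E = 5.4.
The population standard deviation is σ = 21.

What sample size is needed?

Answer: n = 59

Derivation:
z_0.025 = 1.960
n = (z×σ/E)² = (1.960×21/5.4)²
n = 58.0983
Round up: n = 59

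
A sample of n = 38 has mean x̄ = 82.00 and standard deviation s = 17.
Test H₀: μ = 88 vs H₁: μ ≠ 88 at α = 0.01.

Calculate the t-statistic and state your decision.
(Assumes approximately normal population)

df = n - 1 = 37
SE = s/√n = 17/√38 = 2.7578
t = (x̄ - μ₀)/SE = (82.00 - 88)/2.7578 = -2.1756
Critical value: t_{0.005,37} = ±2.715
p-value ≈ 0.0360
Decision: fail to reject H₀

Answer: t = -2.1756, fail to reject H₀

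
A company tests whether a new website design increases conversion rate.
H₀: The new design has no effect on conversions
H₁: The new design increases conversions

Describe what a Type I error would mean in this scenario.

Type I error (α): Rejecting H₀ when H₀ is true
Type II error (β): Failing to reject H₀ when H₁ is true

Answer: Switching to a new design that doesn't actually help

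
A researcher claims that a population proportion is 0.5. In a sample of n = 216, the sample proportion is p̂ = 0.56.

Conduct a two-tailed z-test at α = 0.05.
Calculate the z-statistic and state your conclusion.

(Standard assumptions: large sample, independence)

H₀: p = 0.5, H₁: p ≠ 0.5
Standard error: SE = √(p₀(1-p₀)/n) = √(0.5×0.5/216) = 0.034021
z-statistic: z = (p̂ - p₀)/SE = (0.56 - 0.5)/0.034021 = 1.7636
Critical value: z_0.025 = ±1.960
p-value = 0.0778
Decision: fail to reject H₀ at α = 0.05

Answer: z = 1.7636, fail to reject H₀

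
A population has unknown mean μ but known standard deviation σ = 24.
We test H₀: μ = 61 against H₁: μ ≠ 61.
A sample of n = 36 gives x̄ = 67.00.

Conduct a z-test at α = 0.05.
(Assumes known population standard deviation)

Answer: z = 1.5000, fail to reject H₀

Derivation:
Standard error: SE = σ/√n = 24/√36 = 4.0000
z-statistic: z = (x̄ - μ₀)/SE = (67.00 - 61)/4.0000 = 1.5000
Critical value: ±1.960
p-value = 0.1336
Decision: fail to reject H₀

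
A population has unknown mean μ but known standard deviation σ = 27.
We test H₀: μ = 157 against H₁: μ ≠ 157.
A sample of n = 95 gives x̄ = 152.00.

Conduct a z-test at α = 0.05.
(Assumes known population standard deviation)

Standard error: SE = σ/√n = 27/√95 = 2.7701
z-statistic: z = (x̄ - μ₀)/SE = (152.00 - 157)/2.7701 = -1.8050
Critical value: ±1.960
p-value = 0.0711
Decision: fail to reject H₀

Answer: z = -1.8050, fail to reject H₀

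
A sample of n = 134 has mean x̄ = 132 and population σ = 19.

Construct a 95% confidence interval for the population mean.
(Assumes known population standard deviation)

Confidence level: 95%, α = 0.05
z_0.025 = 1.960
SE = σ/√n = 19/√134 = 1.6414
Margin of error = 1.960 × 1.6414 = 3.2171
CI: x̄ ± margin = 132 ± 3.2171
CI: (128.7829, 135.2171)

Answer: (128.7829, 135.2171)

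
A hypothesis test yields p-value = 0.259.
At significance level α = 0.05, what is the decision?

Compare p-value to α:
0.259 ≥ 0.05
Decision: fail to reject H₀

Answer: fail to reject H₀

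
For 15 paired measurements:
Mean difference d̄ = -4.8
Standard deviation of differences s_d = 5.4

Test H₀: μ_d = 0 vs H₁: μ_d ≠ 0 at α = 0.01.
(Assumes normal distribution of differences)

df = n - 1 = 14
SE = s_d/√n = 5.4/√15 = 1.3943
t = d̄/SE = -4.8/1.3943 = -3.4426
Critical value: t_{0.005,14} = ±2.977
p-value ≈ 0.0040
Decision: reject H₀

Answer: t = -3.4426, reject H₀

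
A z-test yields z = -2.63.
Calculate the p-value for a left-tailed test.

For z = -2.63:
p = P(Z < -2.63) = Φ(-2.63) = 0.0043

Answer: p-value ≈ 0.0043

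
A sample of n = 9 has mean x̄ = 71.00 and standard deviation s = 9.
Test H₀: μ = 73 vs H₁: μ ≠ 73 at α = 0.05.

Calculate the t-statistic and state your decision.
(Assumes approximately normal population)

df = n - 1 = 8
SE = s/√n = 9/√9 = 3.0000
t = (x̄ - μ₀)/SE = (71.00 - 73)/3.0000 = -0.6667
Critical value: t_{0.025,8} = ±2.306
p-value ≈ 0.5237
Decision: fail to reject H₀

Answer: t = -0.6667, fail to reject H₀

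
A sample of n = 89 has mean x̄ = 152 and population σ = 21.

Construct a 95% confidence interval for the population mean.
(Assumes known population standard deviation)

Confidence level: 95%, α = 0.05
z_0.025 = 1.960
SE = σ/√n = 21/√89 = 2.2260
Margin of error = 1.960 × 2.2260 = 4.3630
CI: x̄ ± margin = 152 ± 4.3630
CI: (147.6370, 156.3630)

Answer: (147.6370, 156.3630)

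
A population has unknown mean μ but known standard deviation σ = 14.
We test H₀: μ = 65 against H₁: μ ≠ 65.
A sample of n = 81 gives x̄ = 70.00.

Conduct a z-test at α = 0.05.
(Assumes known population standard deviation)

Answer: z = 3.2142, reject H₀

Derivation:
Standard error: SE = σ/√n = 14/√81 = 1.5556
z-statistic: z = (x̄ - μ₀)/SE = (70.00 - 65)/1.5556 = 3.2142
Critical value: ±1.960
p-value = 0.0013
Decision: reject H₀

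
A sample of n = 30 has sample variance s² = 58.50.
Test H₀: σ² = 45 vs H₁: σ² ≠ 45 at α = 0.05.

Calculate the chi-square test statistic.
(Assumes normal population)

Answer: χ² = 37.7000, fail to reject H₀

Derivation:
df = n - 1 = 29
χ² = (n-1)s²/σ₀² = 29×58.50/45 = 37.7000
Critical values: χ²_{0.975,29} = 16.047, χ²_{0.025,29} = 45.722
Rejection region: χ² < 16.047 or χ² > 45.722
Decision: fail to reject H₀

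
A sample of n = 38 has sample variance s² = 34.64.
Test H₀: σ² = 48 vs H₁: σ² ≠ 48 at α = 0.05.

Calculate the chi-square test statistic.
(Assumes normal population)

df = n - 1 = 37
χ² = (n-1)s²/σ₀² = 37×34.64/48 = 26.7017
Critical values: χ²_{0.975,37} = 22.106, χ²_{0.025,37} = 55.668
Rejection region: χ² < 22.106 or χ² > 55.668
Decision: fail to reject H₀

Answer: χ² = 26.7017, fail to reject H₀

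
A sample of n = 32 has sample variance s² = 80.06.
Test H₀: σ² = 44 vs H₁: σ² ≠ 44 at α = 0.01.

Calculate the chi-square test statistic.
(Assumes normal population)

Answer: χ² = 56.4059, reject H₀

Derivation:
df = n - 1 = 31
χ² = (n-1)s²/σ₀² = 31×80.06/44 = 56.4059
Critical values: χ²_{0.995,31} = 14.458, χ²_{0.005,31} = 55.003
Rejection region: χ² < 14.458 or χ² > 55.003
Decision: reject H₀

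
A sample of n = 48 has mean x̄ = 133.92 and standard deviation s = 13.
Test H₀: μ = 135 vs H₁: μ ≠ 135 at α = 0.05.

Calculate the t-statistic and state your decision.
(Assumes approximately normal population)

Answer: t = -0.5756, fail to reject H₀

Derivation:
df = n - 1 = 47
SE = s/√n = 13/√48 = 1.8764
t = (x̄ - μ₀)/SE = (133.92 - 135)/1.8764 = -0.5756
Critical value: t_{0.025,47} = ±2.012
p-value ≈ 0.5676
Decision: fail to reject H₀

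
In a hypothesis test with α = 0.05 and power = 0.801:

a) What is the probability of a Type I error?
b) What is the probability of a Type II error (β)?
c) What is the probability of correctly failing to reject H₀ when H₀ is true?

a) Type I error probability = α = 0.05
b) Power = P(reject H₀ | H₁ true) = 1 - β = 0.801, so Type II error probability = β = 1 - Power = 0.199
c) P(fail to reject H₀ | H₀ true) = 1 - α = 0.95

Answer: a) 0.05, b) 0.199, c) 0.95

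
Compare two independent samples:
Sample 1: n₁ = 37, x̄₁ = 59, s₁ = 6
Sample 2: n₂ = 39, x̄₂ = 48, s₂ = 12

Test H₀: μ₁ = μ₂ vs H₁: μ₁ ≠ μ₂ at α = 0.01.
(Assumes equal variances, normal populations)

Pooled variance: s²_p = [36×6² + 38×12²]/(74) = 91.4595
s_p = 9.5634
SE = s_p×√(1/n₁ + 1/n₂) = 9.5634×√(1/37 + 1/39) = 2.1948
t = (x̄₁ - x̄₂)/SE = (59 - 48)/2.1948 = 5.0118
df = 74, t-critical = ±2.644
Decision: reject H₀

Answer: t = 5.0118, reject H₀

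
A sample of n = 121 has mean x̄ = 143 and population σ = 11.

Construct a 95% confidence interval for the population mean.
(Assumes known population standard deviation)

Answer: (141.0400, 144.9600)

Derivation:
Confidence level: 95%, α = 0.05
z_0.025 = 1.960
SE = σ/√n = 11/√121 = 1.0000
Margin of error = 1.960 × 1.0000 = 1.9600
CI: x̄ ± margin = 143 ± 1.9600
CI: (141.0400, 144.9600)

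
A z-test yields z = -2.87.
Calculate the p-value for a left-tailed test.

Answer: p-value ≈ 0.0021

Derivation:
For z = -2.87:
p = P(Z < -2.87) = Φ(-2.87) = 0.0021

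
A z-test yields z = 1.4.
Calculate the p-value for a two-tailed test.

For z = 1.4:
p = 2×P(Z > |1.4|) = 2×(1 - Φ(1.4)) = 0.1615

Answer: p-value ≈ 0.1615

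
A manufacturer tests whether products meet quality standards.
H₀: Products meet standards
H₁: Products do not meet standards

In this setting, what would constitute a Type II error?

A Type I error (probability α) occurs when we reject a true H₀.
A Type II error (probability β) occurs when we fail to reject a false H₀.

Answer: Accepting products as meeting standards when they don't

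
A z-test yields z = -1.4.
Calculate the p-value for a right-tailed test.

For z = -1.4:
p = P(Z > -1.4) = 1 - Φ(-1.4) = 0.9192

Answer: p-value ≈ 0.9192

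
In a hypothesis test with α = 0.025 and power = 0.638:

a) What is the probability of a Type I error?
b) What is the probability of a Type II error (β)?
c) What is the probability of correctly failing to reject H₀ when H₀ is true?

a) Type I error probability = α = 0.025
b) Power = P(reject H₀ | H₁ true) = 1 - β = 0.638, so Type II error probability = β = 1 - Power = 0.362
c) P(fail to reject H₀ | H₀ true) = 1 - α = 0.975

Answer: a) 0.025, b) 0.362, c) 0.975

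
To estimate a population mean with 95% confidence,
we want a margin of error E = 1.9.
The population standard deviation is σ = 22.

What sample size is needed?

z_0.025 = 1.960
n = (z×σ/E)² = (1.960×22/1.9)²
n = 515.0511
Round up: n = 516

Answer: n = 516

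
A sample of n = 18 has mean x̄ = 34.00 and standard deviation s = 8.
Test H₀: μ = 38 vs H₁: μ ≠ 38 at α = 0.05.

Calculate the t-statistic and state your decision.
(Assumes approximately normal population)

df = n - 1 = 17
SE = s/√n = 8/√18 = 1.8856
t = (x̄ - μ₀)/SE = (34.00 - 38)/1.8856 = -2.1213
Critical value: t_{0.025,17} = ±2.110
p-value ≈ 0.0489
Decision: reject H₀

Answer: t = -2.1213, reject H₀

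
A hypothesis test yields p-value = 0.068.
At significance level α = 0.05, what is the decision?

Answer: fail to reject H₀

Derivation:
Compare p-value to α:
0.068 ≥ 0.05
Decision: fail to reject H₀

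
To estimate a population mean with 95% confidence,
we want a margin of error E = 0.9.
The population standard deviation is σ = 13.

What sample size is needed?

Answer: n = 802

Derivation:
z_0.025 = 1.960
n = (z×σ/E)² = (1.960×13/0.9)²
n = 801.5190
Round up: n = 802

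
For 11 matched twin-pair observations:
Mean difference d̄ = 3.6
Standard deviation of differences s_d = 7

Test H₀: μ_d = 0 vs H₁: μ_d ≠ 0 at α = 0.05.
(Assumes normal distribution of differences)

Answer: t = 1.7057, fail to reject H₀

Derivation:
df = n - 1 = 10
SE = s_d/√n = 7/√11 = 2.1106
t = d̄/SE = 3.6/2.1106 = 1.7057
Critical value: t_{0.025,10} = ±2.228
p-value ≈ 0.1189
Decision: fail to reject H₀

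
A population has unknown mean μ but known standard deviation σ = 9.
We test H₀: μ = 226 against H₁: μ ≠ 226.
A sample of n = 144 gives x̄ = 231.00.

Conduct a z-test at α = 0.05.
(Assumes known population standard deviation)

Answer: z = 6.6667, reject H₀

Derivation:
Standard error: SE = σ/√n = 9/√144 = 0.7500
z-statistic: z = (x̄ - μ₀)/SE = (231.00 - 226)/0.7500 = 6.6667
Critical value: ±1.960
p-value < 0.0001
Decision: reject H₀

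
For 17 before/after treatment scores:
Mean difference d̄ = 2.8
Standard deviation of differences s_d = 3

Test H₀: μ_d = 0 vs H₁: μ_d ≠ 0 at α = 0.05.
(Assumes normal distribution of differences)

df = n - 1 = 16
SE = s_d/√n = 3/√17 = 0.7276
t = d̄/SE = 2.8/0.7276 = 3.8483
Critical value: t_{0.025,16} = ±2.120
p-value ≈ 0.0014
Decision: reject H₀

Answer: t = 3.8483, reject H₀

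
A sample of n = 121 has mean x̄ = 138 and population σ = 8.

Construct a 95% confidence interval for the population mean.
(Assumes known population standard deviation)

Answer: (136.5745, 139.4255)

Derivation:
Confidence level: 95%, α = 0.05
z_0.025 = 1.960
SE = σ/√n = 8/√121 = 0.7273
Margin of error = 1.960 × 0.7273 = 1.4255
CI: x̄ ± margin = 138 ± 1.4255
CI: (136.5745, 139.4255)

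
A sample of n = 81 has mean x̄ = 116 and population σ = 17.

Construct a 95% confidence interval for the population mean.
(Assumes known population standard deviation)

Answer: (112.2978, 119.7022)

Derivation:
Confidence level: 95%, α = 0.05
z_0.025 = 1.960
SE = σ/√n = 17/√81 = 1.8889
Margin of error = 1.960 × 1.8889 = 3.7022
CI: x̄ ± margin = 116 ± 3.7022
CI: (112.2978, 119.7022)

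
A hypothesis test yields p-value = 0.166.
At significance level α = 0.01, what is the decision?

Answer: fail to reject H₀

Derivation:
Compare p-value to α:
0.166 ≥ 0.01
Decision: fail to reject H₀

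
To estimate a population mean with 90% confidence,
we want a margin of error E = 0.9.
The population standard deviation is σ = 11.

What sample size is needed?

Answer: n = 405

Derivation:
z_0.05 = 1.645
n = (z×σ/E)² = (1.645×11/0.9)²
n = 404.2334
Round up: n = 405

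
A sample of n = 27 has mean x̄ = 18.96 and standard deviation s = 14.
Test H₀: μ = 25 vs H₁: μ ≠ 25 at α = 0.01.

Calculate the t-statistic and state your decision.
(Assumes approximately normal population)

df = n - 1 = 26
SE = s/√n = 14/√27 = 2.6943
t = (x̄ - μ₀)/SE = (18.96 - 25)/2.6943 = -2.2418
Critical value: t_{0.005,26} = ±2.779
p-value ≈ 0.0337
Decision: fail to reject H₀

Answer: t = -2.2418, fail to reject H₀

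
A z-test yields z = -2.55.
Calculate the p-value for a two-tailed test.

Answer: p-value ≈ 0.0108

Derivation:
For z = -2.55:
p = 2×P(Z > |-2.55|) = 2×(1 - Φ(2.55)) = 0.0108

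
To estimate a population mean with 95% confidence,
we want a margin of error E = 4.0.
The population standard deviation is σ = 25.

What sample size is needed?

z_0.025 = 1.960
n = (z×σ/E)² = (1.960×25/4.0)²
n = 150.0625
Round up: n = 151

Answer: n = 151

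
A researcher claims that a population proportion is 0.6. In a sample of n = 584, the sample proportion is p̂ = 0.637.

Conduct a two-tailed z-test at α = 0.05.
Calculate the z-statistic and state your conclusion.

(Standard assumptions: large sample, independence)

Answer: z = 1.8252, fail to reject H₀

Derivation:
H₀: p = 0.6, H₁: p ≠ 0.6
Standard error: SE = √(p₀(1-p₀)/n) = √(0.6×0.4/584) = 0.020272
z-statistic: z = (p̂ - p₀)/SE = (0.637 - 0.6)/0.020272 = 1.8252
Critical value: z_0.025 = ±1.960
p-value = 0.0680
Decision: fail to reject H₀ at α = 0.05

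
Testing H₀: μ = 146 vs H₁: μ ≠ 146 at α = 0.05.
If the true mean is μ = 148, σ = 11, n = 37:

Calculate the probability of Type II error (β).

SE = σ/√n = 11/√37 = 1.8084
Critical values: μ₀ ± z_0.025×SE = 146 ± 1.960×1.8084
Acceptance region: (142.4555, 149.5445)
Under H₁ (μ = 148): z_high = (149.5445 - 148)/1.8084 = 0.8541, z_low = (142.4555 - 148)/1.8084 = -3.0660
β = P(not reject | H₁) = Φ(0.8541) - Φ(-3.0660) ≈ 0.8024

Answer: β ≈ 0.8024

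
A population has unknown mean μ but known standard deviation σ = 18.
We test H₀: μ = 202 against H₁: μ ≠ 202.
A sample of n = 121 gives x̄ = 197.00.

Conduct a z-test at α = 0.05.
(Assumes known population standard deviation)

Answer: z = -3.0555, reject H₀

Derivation:
Standard error: SE = σ/√n = 18/√121 = 1.6364
z-statistic: z = (x̄ - μ₀)/SE = (197.00 - 202)/1.6364 = -3.0555
Critical value: ±1.960
p-value = 0.0022
Decision: reject H₀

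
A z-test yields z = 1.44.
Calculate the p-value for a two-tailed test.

Answer: p-value ≈ 0.1499

Derivation:
For z = 1.44:
p = 2×P(Z > |1.44|) = 2×(1 - Φ(1.44)) = 0.1499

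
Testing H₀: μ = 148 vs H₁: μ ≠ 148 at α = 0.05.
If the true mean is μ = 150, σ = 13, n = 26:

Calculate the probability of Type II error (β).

Answer: β ≈ 0.8771

Derivation:
SE = σ/√n = 13/√26 = 2.5495
Critical values: μ₀ ± z_0.025×SE = 148 ± 1.960×2.5495
Acceptance region: (143.0030, 152.9970)
Under H₁ (μ = 150): z_high = (152.9970 - 150)/2.5495 = 1.1755, z_low = (143.0030 - 150)/2.5495 = -2.7445
β = P(not reject | H₁) = Φ(1.1755) - Φ(-2.7445) ≈ 0.8771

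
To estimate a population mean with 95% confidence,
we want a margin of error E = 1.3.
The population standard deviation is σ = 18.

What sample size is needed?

Answer: n = 737

Derivation:
z_0.025 = 1.960
n = (z×σ/E)² = (1.960×18/1.3)²
n = 736.4961
Round up: n = 737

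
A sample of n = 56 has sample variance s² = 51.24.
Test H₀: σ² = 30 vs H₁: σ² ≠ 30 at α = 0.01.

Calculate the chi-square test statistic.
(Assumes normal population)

df = n - 1 = 55
χ² = (n-1)s²/σ₀² = 55×51.24/30 = 93.9400
Critical values: χ²_{0.995,55} = 31.735, χ²_{0.005,55} = 85.749
Rejection region: χ² < 31.735 or χ² > 85.749
Decision: reject H₀

Answer: χ² = 93.9400, reject H₀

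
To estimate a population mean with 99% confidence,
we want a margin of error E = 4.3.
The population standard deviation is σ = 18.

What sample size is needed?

z_0.005 = 2.576
n = (z×σ/E)² = (2.576×18/4.3)²
n = 116.2786
Round up: n = 117

Answer: n = 117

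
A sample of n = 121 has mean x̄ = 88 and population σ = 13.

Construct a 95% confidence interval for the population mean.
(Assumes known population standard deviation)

Confidence level: 95%, α = 0.05
z_0.025 = 1.960
SE = σ/√n = 13/√121 = 1.1818
Margin of error = 1.960 × 1.1818 = 2.3163
CI: x̄ ± margin = 88 ± 2.3163
CI: (85.6837, 90.3163)

Answer: (85.6837, 90.3163)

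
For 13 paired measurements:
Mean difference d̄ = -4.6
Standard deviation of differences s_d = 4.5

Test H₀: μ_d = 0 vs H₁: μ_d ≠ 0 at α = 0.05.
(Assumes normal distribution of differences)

df = n - 1 = 12
SE = s_d/√n = 4.5/√13 = 1.2481
t = d̄/SE = -4.6/1.2481 = -3.6856
Critical value: t_{0.025,12} = ±2.179
p-value ≈ 0.0031
Decision: reject H₀

Answer: t = -3.6856, reject H₀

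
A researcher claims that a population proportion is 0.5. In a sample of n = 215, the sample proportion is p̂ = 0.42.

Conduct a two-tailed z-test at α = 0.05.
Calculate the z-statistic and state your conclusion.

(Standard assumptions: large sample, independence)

H₀: p = 0.5, H₁: p ≠ 0.5
Standard error: SE = √(p₀(1-p₀)/n) = √(0.5×0.5/215) = 0.034100
z-statistic: z = (p̂ - p₀)/SE = (0.42 - 0.5)/0.034100 = -2.3460
Critical value: z_0.025 = ±1.960
p-value = 0.0190
Decision: reject H₀ at α = 0.05

Answer: z = -2.3460, reject H₀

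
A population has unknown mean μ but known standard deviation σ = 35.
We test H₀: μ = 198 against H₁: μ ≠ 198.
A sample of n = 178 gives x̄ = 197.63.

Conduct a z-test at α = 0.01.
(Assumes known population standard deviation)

Standard error: SE = σ/√n = 35/√178 = 2.6234
z-statistic: z = (x̄ - μ₀)/SE = (197.63 - 198)/2.6234 = -0.1410
Critical value: ±2.576
p-value = 0.8879
Decision: fail to reject H₀

Answer: z = -0.1410, fail to reject H₀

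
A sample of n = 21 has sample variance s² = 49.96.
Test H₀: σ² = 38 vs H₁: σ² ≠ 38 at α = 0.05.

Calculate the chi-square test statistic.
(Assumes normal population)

Answer: χ² = 26.2947, fail to reject H₀

Derivation:
df = n - 1 = 20
χ² = (n-1)s²/σ₀² = 20×49.96/38 = 26.2947
Critical values: χ²_{0.975,20} = 9.591, χ²_{0.025,20} = 34.170
Rejection region: χ² < 9.591 or χ² > 34.170
Decision: fail to reject H₀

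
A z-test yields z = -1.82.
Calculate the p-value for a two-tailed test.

Answer: p-value ≈ 0.0688

Derivation:
For z = -1.82:
p = 2×P(Z > |-1.82|) = 2×(1 - Φ(1.82)) = 0.0688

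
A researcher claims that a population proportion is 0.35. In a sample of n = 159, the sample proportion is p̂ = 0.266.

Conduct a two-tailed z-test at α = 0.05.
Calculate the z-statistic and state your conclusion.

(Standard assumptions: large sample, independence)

H₀: p = 0.35, H₁: p ≠ 0.35
Standard error: SE = √(p₀(1-p₀)/n) = √(0.35×0.65/159) = 0.037826
z-statistic: z = (p̂ - p₀)/SE = (0.266 - 0.35)/0.037826 = -2.2207
Critical value: z_0.025 = ±1.960
p-value = 0.0264
Decision: reject H₀ at α = 0.05

Answer: z = -2.2207, reject H₀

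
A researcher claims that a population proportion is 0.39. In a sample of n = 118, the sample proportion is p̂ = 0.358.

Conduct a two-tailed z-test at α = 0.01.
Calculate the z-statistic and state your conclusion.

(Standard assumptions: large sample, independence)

Answer: z = -0.7127, fail to reject H₀

Derivation:
H₀: p = 0.39, H₁: p ≠ 0.39
Standard error: SE = √(p₀(1-p₀)/n) = √(0.39×0.61/118) = 0.044901
z-statistic: z = (p̂ - p₀)/SE = (0.358 - 0.39)/0.044901 = -0.7127
Critical value: z_0.005 = ±2.576
p-value = 0.4760
Decision: fail to reject H₀ at α = 0.01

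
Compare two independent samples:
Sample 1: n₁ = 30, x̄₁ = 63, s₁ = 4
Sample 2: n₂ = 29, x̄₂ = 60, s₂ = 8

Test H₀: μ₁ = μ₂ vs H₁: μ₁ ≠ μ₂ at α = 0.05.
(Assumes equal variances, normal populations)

Answer: t = 1.8312, fail to reject H₀

Derivation:
Pooled variance: s²_p = [29×4² + 28×8²]/(57) = 39.5789
s_p = 6.2912
SE = s_p×√(1/n₁ + 1/n₂) = 6.2912×√(1/30 + 1/29) = 1.6383
t = (x̄₁ - x̄₂)/SE = (63 - 60)/1.6383 = 1.8312
df = 57, t-critical = ±2.002
Decision: fail to reject H₀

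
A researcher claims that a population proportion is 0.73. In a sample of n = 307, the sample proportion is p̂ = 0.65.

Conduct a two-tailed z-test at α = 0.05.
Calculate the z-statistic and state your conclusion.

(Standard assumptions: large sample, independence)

Answer: z = -3.1573, reject H₀

Derivation:
H₀: p = 0.73, H₁: p ≠ 0.73
Standard error: SE = √(p₀(1-p₀)/n) = √(0.73×0.27/307) = 0.025338
z-statistic: z = (p̂ - p₀)/SE = (0.65 - 0.73)/0.025338 = -3.1573
Critical value: z_0.025 = ±1.960
p-value = 0.0016
Decision: reject H₀ at α = 0.05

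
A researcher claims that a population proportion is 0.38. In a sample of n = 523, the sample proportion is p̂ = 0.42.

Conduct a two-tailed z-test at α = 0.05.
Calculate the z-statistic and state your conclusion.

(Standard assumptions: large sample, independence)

Answer: z = 1.8847, fail to reject H₀

Derivation:
H₀: p = 0.38, H₁: p ≠ 0.38
Standard error: SE = √(p₀(1-p₀)/n) = √(0.38×0.62/523) = 0.021224
z-statistic: z = (p̂ - p₀)/SE = (0.42 - 0.38)/0.021224 = 1.8847
Critical value: z_0.025 = ±1.960
p-value = 0.0595
Decision: fail to reject H₀ at α = 0.05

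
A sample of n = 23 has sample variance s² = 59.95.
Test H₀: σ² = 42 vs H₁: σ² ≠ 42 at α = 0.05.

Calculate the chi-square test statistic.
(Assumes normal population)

Answer: χ² = 31.4024, fail to reject H₀

Derivation:
df = n - 1 = 22
χ² = (n-1)s²/σ₀² = 22×59.95/42 = 31.4024
Critical values: χ²_{0.975,22} = 10.982, χ²_{0.025,22} = 36.781
Rejection region: χ² < 10.982 or χ² > 36.781
Decision: fail to reject H₀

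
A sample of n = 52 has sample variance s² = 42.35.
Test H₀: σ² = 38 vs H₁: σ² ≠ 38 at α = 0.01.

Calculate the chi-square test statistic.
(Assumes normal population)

df = n - 1 = 51
χ² = (n-1)s²/σ₀² = 51×42.35/38 = 56.8382
Critical values: χ²_{0.995,51} = 28.735, χ²_{0.005,51} = 80.747
Rejection region: χ² < 28.735 or χ² > 80.747
Decision: fail to reject H₀

Answer: χ² = 56.8382, fail to reject H₀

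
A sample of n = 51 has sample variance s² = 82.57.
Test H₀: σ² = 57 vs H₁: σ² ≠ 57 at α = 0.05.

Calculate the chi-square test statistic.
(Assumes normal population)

df = n - 1 = 50
χ² = (n-1)s²/σ₀² = 50×82.57/57 = 72.4298
Critical values: χ²_{0.975,50} = 32.357, χ²_{0.025,50} = 71.420
Rejection region: χ² < 32.357 or χ² > 71.420
Decision: reject H₀

Answer: χ² = 72.4298, reject H₀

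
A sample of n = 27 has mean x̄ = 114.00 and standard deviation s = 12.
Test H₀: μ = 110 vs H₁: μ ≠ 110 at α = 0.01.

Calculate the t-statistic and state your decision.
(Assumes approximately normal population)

df = n - 1 = 26
SE = s/√n = 12/√27 = 2.3094
t = (x̄ - μ₀)/SE = (114.00 - 110)/2.3094 = 1.7321
Critical value: t_{0.005,26} = ±2.779
p-value ≈ 0.0951
Decision: fail to reject H₀

Answer: t = 1.7321, fail to reject H₀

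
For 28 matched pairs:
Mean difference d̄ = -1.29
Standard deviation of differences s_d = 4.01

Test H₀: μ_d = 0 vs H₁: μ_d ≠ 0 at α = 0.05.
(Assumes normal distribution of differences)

Answer: t = -1.7023, fail to reject H₀

Derivation:
df = n - 1 = 27
SE = s_d/√n = 4.01/√28 = 0.7578
t = d̄/SE = -1.29/0.7578 = -1.7023
Critical value: t_{0.025,27} = ±2.052
p-value ≈ 0.1002
Decision: fail to reject H₀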